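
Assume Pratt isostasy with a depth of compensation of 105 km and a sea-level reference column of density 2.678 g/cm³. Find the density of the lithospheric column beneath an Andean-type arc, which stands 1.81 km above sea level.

Pratt balance: ρ_ref D = ρ (D + h).
ρ = ρ_ref D/(D + h) = 2.678 × 105 km/(105 km + 1.81 km) = 2.63 g/cm³.

2.63 g/cm³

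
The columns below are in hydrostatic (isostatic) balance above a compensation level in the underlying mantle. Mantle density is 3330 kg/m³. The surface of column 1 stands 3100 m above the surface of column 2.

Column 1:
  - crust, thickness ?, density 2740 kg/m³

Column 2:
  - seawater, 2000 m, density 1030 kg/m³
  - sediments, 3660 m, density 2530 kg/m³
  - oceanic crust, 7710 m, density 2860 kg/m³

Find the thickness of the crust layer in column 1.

Take the compensation level at the base of the deeper column (depth z_c below the surface of column 1) and equate Σ ρ_i t_i down to z_c; mantle fills any gap and the z_c terms cancel.
Column 1: x×2740 + (z_c − 0 − x)×3330
Column 2: 3100×0 + 2000×1030 + 3660×2530 + 7710×2860 + (z_c − 3100 − 13370)×3330
The z_c×3330 term appears on both sides and cancels. Collect the known terms of each column as K = Σ(ρt)_known − 3330 × (depth of known layers): K_1 = 0 − 3330×0 = 0; K_2 = 33370400 − 3330×(3100 + 13370) = −21474700.
Balance: K_1 − x×(3330 − 2740) = K_2, so x = (K_1 − K_2)/(3330 − 2740) = 21474700/590 = 36400 m.

36400 m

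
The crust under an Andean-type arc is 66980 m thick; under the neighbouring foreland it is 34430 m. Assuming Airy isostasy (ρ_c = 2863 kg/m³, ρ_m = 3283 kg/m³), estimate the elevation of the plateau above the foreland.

4160 m

Excess crust Δ = 66980 m − 34430 m = 32550 m, split between elevation h and root r with h + r = Δ.
Airy balance ρ_c h = (ρ_m − ρ_c) r gives r = h ρ_c/(ρ_m − ρ_c), so h (1 + ρ_c/(ρ_m − ρ_c)) = Δ, i.e. h = Δ (ρ_m − ρ_c)/ρ_m.
h = 32550 m × 420/3283 = 4160 m.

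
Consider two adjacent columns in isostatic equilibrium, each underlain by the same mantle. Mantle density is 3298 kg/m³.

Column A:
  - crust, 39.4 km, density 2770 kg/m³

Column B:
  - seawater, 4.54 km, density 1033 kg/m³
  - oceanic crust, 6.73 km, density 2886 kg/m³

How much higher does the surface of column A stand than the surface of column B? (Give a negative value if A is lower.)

For any compensation level in the mantle, the mantle terms cancel and isostasy reduces to e = (Σt_A − Σt_B) − (Σ(ρt)_A − Σ(ρt)_B) / ρ_m.
Σt_A = 39.4 km; Σt_B = 11.27 km; Σ(ρt)_A = 109138; Σ(ρt)_B = 24112.6 (in km·kg/m³).
e = (39.4 − 11.27) − (109138 − 24112.6) / 3298 = 2.35 km.

2.35 km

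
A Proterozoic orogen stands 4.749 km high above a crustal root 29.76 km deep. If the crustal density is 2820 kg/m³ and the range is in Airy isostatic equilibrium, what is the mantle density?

Airy balance: ρ_c h = (ρ_m − ρ_c) r → ρ_m = ρ_c (1 + h/r).
ρ_m = 2820 × (1 + 4.749 km/29.76 km) = 3270 kg/m³.

3270 kg/m³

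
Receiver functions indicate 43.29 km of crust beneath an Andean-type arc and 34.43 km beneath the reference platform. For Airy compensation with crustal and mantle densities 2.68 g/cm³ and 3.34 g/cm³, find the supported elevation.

Excess crust Δ = 43.29 km − 34.43 km = 8.86 km, split between elevation h and root r with h + r = Δ.
Airy balance ρ_c h = (ρ_m − ρ_c) r gives r = h ρ_c/(ρ_m − ρ_c), so h (1 + ρ_c/(ρ_m − ρ_c)) = Δ, i.e. h = Δ (ρ_m − ρ_c)/ρ_m.
h = 8.86 km × 0.66/3.34 = 1.75 km.

1.75 km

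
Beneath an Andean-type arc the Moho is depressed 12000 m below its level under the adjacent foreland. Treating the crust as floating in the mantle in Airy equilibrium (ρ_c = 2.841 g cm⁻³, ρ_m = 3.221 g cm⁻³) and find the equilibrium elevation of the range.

In Airy isostatic equilibrium: ρ_c h = (ρ_m − ρ_c) r.
h = r (ρ_m − ρ_c) / ρ_c = 12000 m × (3.221 − 2.841) / 2.841 = 1610 m.

1610 m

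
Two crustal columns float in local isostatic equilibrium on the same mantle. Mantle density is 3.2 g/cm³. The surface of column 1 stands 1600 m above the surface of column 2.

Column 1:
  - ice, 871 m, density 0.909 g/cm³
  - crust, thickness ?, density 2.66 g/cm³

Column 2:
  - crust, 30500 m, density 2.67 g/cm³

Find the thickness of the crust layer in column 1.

Take the compensation level at the base of the deeper column (depth z_c below the surface of column 1) and equate Σ ρ_i t_i down to z_c; mantle fills any gap and the z_c terms cancel.
Column 1: 871×0.909 + x×2.66 + (z_c − 871 − x)×3.2
Column 2: 1600×0 + 30500×2.67 + (z_c − 1600 − 30500)×3.2
The z_c×3.2 term appears on both sides and cancels. Collect the known terms of each column as K = Σ(ρt)_known − 3.2 × (depth of known layers): K_1 = 791.739 − 3.2×871 = −1995.461; K_2 = 81435 − 3.2×(1600 + 30500) = −21285.
Balance: K_1 − x×(3.2 − 2.66) = K_2, so x = (K_1 − K_2)/(3.2 − 2.66) = 19289.5/0.54 = 35700 m.

35700 m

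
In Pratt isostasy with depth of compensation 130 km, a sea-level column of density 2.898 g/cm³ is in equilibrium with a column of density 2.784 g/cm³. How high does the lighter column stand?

5.32 km

ρ_ref D = ρ (D + h) → h = D (ρ_ref − ρ)/ρ.
h = 130 km × (2.898 − 2.784)/2.784 = 5.32 km.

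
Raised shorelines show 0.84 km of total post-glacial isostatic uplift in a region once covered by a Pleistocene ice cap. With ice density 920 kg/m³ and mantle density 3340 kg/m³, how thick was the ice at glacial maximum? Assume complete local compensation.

u = t ρ_ice/ρ_m → t = u ρ_m/ρ_ice = 0.84 km × 3340/920 = 3.05 km.

3.05 km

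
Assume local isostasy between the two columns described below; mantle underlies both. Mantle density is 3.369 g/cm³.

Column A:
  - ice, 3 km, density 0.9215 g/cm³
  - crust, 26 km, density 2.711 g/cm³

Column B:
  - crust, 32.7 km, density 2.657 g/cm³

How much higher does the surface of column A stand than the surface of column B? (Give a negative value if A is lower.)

0.347 km

For any compensation level in the mantle, the mantle terms cancel and isostasy reduces to e = (Σt_A − Σt_B) − (Σ(ρt)_A − Σ(ρt)_B) / ρ_m.
Σt_A = 29 km; Σt_B = 32.7 km; Σ(ρt)_A = 73.2505; Σ(ρt)_B = 86.8839 (in km·g/cm³).
e = (29 − 32.7) − (73.2505 − 86.8839) / 3.369 = 0.347 km.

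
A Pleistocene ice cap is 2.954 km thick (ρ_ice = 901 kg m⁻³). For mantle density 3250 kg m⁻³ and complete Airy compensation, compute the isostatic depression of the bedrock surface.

0.819 km

By Archimedes' principle applied to the lithosphere: the ice load ρ_ice t is balanced by mantle displaced below, ρ_m s.
s = t ρ_ice / ρ_m = 2.954 km × 901/3250 = 0.819 km.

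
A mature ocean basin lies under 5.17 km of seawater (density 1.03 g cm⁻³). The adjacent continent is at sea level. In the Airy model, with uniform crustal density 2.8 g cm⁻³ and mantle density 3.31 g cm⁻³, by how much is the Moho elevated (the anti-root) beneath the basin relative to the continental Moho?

Isostatic balance requires: replacing crust with seawater at the top is compensated by replacing crust with mantle at the base: d (ρ_c − ρ_w) = a (ρ_m − ρ_c).
a = d (ρ_c − ρ_w)/(ρ_m − ρ_c) = 5.17 km × 1.77/0.51 = 17.9 km.

17.9 km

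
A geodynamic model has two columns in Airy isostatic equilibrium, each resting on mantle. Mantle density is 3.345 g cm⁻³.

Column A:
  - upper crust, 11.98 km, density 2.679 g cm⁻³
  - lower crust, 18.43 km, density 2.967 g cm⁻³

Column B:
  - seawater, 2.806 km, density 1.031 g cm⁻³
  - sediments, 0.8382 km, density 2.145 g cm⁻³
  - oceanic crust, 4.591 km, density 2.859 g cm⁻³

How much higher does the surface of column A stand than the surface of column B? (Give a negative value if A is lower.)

1.56 km

For any compensation level in the mantle, the mantle terms cancel and isostasy reduces to e = (Σt_A − Σt_B) − (Σ(ρt)_A − Σ(ρt)_B) / ρ_m.
Σt_A = 30.41 km; Σt_B = 8.2352 km; Σ(ρt)_A = 86.77623; Σ(ρt)_B = 17.816594 (in km·g cm⁻³).
e = (30.41 − 8.2352) − (86.77623 − 17.816594) / 3.345 = 1.56 km.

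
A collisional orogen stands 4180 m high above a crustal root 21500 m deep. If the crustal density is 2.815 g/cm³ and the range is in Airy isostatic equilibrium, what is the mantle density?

Airy balance: ρ_c h = (ρ_m − ρ_c) r → ρ_m = ρ_c (1 + h/r).
ρ_m = 2.815 × (1 + 4180 m/21500 m) = 3.36 g/cm³.

3.36 g/cm³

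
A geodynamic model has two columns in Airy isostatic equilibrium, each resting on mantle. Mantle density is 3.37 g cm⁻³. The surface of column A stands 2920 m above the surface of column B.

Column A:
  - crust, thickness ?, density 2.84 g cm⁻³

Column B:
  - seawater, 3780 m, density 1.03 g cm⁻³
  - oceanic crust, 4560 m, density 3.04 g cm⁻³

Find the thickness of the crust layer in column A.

38100 m

Take the compensation level at the base of the deeper column (depth z_c below the surface of column A) and equate Σ ρ_i t_i down to z_c; mantle fills any gap and the z_c terms cancel.
Column A: x×2.84 + (z_c − 0 − x)×3.37
Column B: 2920×0 + 3780×1.03 + 4560×3.04 + (z_c − 2920 − 8340)×3.37
The z_c×3.37 term appears on both sides and cancels. Collect the known terms of each column as K = Σ(ρt)_known − 3.37 × (depth of known layers): K_A = 0 − 3.37×0 = 0; K_B = 17755.8 − 3.37×(2920 + 8340) = −20190.4.
Balance: K_A − x×(3.37 − 2.84) = K_B, so x = (K_A − K_B)/(3.37 − 2.84) = 20190.4/0.53 = 38100 m.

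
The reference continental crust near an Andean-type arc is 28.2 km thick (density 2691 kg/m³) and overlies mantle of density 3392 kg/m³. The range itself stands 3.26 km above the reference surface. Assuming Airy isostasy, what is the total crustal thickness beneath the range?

Root depth r = h ρ_c / (ρ_m − ρ_c) = 3.26 km × 2691 / 701 = 12.51 km.
Total thickness = T + h + r = 28.2 km + 3.26 km + 12.51 km = 44 km.

44 km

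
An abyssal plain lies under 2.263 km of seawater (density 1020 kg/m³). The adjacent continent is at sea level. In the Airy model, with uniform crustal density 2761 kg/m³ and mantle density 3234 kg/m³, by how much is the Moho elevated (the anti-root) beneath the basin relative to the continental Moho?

8.33 km

Equating mass per unit area of the two columns: replacing crust with seawater at the top is compensated by replacing crust with mantle at the base: d (ρ_c − ρ_w) = a (ρ_m − ρ_c).
a = d (ρ_c − ρ_w)/(ρ_m − ρ_c) = 2.263 km × 1741/473 = 8.33 km.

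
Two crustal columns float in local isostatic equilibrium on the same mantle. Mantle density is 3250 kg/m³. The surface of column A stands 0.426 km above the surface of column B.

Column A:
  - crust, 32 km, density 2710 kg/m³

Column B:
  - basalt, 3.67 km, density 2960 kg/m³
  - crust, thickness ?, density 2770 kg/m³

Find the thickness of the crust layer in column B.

Take the compensation level at the base of the deeper column (depth z_c below the surface of column A) and equate Σ ρ_i t_i down to z_c; mantle fills any gap and the z_c terms cancel.
Column A: 32×2710 + (z_c − 32)×3250
Column B: 0.426×0 + 3.67×2960 + x×2770 + (z_c − 0.426 − 3.67 − x)×3250
The z_c×3250 term appears on both sides and cancels. Collect the known terms of each column as K = Σ(ρt)_known − 3250 × (depth of known layers): K_A = 86720 − 3250×32 = −17280; K_B = 10863.2 − 3250×(0.426 + 3.67) = −2448.8.
Balance: K_A = K_B − x×(3250 − 2770), so x = (K_B − K_A)/(3250 − 2770) = 14831.2/480 = 30.9 km.

30.9 km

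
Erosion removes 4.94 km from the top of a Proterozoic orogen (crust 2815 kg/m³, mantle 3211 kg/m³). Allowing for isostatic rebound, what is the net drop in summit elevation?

0.609 km

Rebound u = e ρ_c/ρ_m = 4.94 km × 2815/3211 = 4.331 km.
Net surface drop = e − u = 4.94 km − 4.331 km = e (ρ_m − ρ_c)/ρ_m = 0.609 km.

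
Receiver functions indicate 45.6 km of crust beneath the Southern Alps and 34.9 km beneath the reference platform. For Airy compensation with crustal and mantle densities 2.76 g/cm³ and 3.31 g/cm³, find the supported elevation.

1.78 km

Excess crust Δ = 45.6 km − 34.9 km = 10.7 km, split between elevation h and root r with h + r = Δ.
Airy balance ρ_c h = (ρ_m − ρ_c) r gives r = h ρ_c/(ρ_m − ρ_c), so h (1 + ρ_c/(ρ_m − ρ_c)) = Δ, i.e. h = Δ (ρ_m − ρ_c)/ρ_m.
h = 10.7 km × 0.55/3.31 = 1.78 km.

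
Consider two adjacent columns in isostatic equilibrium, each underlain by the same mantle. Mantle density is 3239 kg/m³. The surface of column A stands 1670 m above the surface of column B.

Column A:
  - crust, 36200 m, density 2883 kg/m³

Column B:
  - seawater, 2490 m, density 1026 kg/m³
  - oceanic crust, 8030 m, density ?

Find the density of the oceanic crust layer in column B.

2990 kg/m³

Take the compensation level at the base of the deeper column (depth z_c below the surface of column A) and equate Σ ρ_i t_i down to z_c; mantle fills any gap and the z_c terms cancel.
Column A: 36200×2883 + (z_c − 36200)×3239
Column B: 1670×0 + 2490×1026 + 8030×ρ + (z_c − 1670 − 10520)×3239
The z_c×3239 term appears on both sides and cancels. Collect the known terms of each column as K = Σ(ρt)_known − 3239 × (depth of known layers): K_A = 104364600 − 3239×36200 = −12887200; K_B = 2554740 − 3239×(1670 + 10520) = −36928670.
Balance: K_A = K_B + 8030×ρ, so ρ = (K_A − K_B)/8030 = 24041500/8030 = 2990 kg/m³.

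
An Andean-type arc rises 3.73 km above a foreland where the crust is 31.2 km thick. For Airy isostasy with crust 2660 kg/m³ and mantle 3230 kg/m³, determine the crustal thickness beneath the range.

Root depth r = h ρ_c / (ρ_m − ρ_c) = 3.73 km × 2660 / 570 = 17.41 km.
Total thickness = T + h + r = 31.2 km + 3.73 km + 17.41 km = 52.3 km.

52.3 km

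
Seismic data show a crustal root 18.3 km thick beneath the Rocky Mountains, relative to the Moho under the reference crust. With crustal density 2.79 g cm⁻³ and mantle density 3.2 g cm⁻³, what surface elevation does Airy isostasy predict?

2.69 km

In Airy isostatic equilibrium: ρ_c h = (ρ_m − ρ_c) r.
h = r (ρ_m − ρ_c) / ρ_c = 18.3 km × (3.2 − 2.79) / 2.79 = 2.69 km.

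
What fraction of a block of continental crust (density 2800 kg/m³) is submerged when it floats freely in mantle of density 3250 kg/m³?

Submerged fraction = ρ_obj/ρ_fluid = 2800/3250 = 0.862.

0.862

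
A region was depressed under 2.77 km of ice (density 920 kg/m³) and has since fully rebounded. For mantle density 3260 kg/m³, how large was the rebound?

0.782 km

Removing the load lets mantle flow back in; uplift u satisfies ρ_ice t = ρ_m u.
u = t ρ_ice/ρ_m = 2.77 km × 920/3260 = 0.782 km.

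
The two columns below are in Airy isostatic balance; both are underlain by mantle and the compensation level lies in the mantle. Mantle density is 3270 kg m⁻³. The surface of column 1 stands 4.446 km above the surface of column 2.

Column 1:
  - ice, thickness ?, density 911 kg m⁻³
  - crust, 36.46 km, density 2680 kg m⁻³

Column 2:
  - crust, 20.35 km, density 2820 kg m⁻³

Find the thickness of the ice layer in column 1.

0.926 km

Take the compensation level at the base of the deeper column (depth z_c below the surface of column 1) and equate Σ ρ_i t_i down to z_c; mantle fills any gap and the z_c terms cancel.
Column 1: x×911 + 36.46×2680 + (z_c − 36.46 − x)×3270
Column 2: 4.446×0 + 20.35×2820 + (z_c − 4.446 − 20.35)×3270
The z_c×3270 term appears on both sides and cancels. Collect the known terms of each column as K = Σ(ρt)_known − 3270 × (depth of known layers): K_1 = 97712.8 − 3270×36.46 = −21511.4; K_2 = 57387 − 3270×(4.446 + 20.35) = −23695.92.
Balance: K_1 − x×(3270 − 911) = K_2, so x = (K_1 − K_2)/(3270 − 911) = 2184.52/2359 = 0.926 km.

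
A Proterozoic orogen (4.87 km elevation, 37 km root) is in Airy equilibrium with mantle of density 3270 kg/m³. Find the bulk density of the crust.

ρ_c h = (ρ_m − ρ_c) r → ρ_c (h + r) = ρ_m r → ρ_c = ρ_m r / (h + r).
ρ_c = 3270 × 37 km / (4.87 km + 37 km) = 2890 kg/m³.

2890 kg/m³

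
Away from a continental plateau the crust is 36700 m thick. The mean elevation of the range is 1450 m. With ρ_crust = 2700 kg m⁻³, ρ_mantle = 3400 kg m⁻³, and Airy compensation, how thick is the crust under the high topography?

43700 m

Root depth r = h ρ_c / (ρ_m − ρ_c) = 1450 m × 2700 / 700 = 5593 m.
Total thickness = T + h + r = 36700 m + 1450 m + 5593 m = 43700 m.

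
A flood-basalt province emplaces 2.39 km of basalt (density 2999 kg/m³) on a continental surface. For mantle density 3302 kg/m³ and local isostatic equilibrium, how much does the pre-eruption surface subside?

2.17 km

Subaerial loading: s = t ρ_load / ρ_m.
s = 2.39 km × 2999/3302 = 2.17 km.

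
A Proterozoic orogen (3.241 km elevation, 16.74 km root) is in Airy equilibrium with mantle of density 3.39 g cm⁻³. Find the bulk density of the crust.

ρ_c h = (ρ_m − ρ_c) r → ρ_c (h + r) = ρ_m r → ρ_c = ρ_m r / (h + r).
ρ_c = 3.39 × 16.74 km / (3.241 km + 16.74 km) = 2.84 g cm⁻³.

2.84 g cm⁻³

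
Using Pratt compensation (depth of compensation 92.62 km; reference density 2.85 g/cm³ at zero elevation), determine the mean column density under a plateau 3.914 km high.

Pratt balance: ρ_ref D = ρ (D + h).
ρ = ρ_ref D/(D + h) = 2.85 × 92.62 km/(92.62 km + 3.914 km) = 2.73 g/cm³.

2.73 g/cm³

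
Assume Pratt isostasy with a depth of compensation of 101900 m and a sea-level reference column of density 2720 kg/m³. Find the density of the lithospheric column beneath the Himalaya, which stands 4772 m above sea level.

Pratt balance: ρ_ref D = ρ (D + h).
ρ = ρ_ref D/(D + h) = 2720 × 101900 m/(101900 m + 4772 m) = 2600 kg/m³.

2600 kg/m³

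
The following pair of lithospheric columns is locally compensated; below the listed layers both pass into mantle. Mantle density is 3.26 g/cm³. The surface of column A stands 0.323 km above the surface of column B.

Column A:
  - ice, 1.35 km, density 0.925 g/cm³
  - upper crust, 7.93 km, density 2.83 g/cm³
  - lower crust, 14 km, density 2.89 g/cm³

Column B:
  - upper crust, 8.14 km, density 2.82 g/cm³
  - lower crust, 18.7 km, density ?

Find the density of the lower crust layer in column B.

Take the compensation level at the base of the deeper column (depth z_c below the surface of column A) and equate Σ ρ_i t_i down to z_c; mantle fills any gap and the z_c terms cancel.
Column A: 1.35×0.925 + 7.93×2.83 + 14×2.89 + (z_c − 23.28)×3.26
Column B: 0.323×0 + 8.14×2.82 + 18.7×ρ + (z_c − 0.323 − 26.84)×3.26
The z_c×3.26 term appears on both sides and cancels. Collect the known terms of each column as K = Σ(ρt)_known − 3.26 × (depth of known layers): K_A = 64.15065 − 3.26×23.28 = −11.74215; K_B = 22.9548 − 3.26×(0.323 + 26.84) = −65.59658.
Balance: K_A = K_B + 18.7×ρ, so ρ = (K_A − K_B)/18.7 = 53.8544/18.7 = 2.88 g/cm³.

2.88 g/cm³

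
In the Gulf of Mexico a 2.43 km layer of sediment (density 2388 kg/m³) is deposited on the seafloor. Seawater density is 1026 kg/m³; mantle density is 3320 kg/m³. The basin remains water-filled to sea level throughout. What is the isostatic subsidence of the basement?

1.44 km

Submarine loading: the sediment displaces seawater, and the subsidence is in turn flooded, so s (ρ_m − ρ_w) = t (ρ_sed − ρ_w).
s = 2.43 km × (2388 − 1026) / (3320 − 1026) = 1.44 km.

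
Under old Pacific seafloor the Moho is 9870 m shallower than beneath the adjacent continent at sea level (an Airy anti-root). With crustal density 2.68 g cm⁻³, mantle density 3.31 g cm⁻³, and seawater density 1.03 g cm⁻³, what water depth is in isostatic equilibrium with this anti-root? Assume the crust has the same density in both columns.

Replacing a thickness d of crust by seawater at the top must be balanced by replacing crust with mantle at the base: d (ρ_c − ρ_w) = a (ρ_m − ρ_c).
d = a (ρ_m − ρ_c)/(ρ_c − ρ_w) = 9870 m × 0.63/1.65 = 3770 m.

3770 m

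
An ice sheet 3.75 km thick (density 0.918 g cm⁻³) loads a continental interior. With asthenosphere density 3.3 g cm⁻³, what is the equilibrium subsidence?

1.04 km

In Airy isostatic equilibrium: the ice load ρ_ice t is balanced by mantle displaced below, ρ_m s.
s = t ρ_ice / ρ_m = 3.75 km × 0.918/3.3 = 1.04 km.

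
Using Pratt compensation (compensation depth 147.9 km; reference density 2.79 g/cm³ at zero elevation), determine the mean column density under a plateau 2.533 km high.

2.74 g/cm³

Pratt balance: ρ_ref D = ρ (D + h).
ρ = ρ_ref D/(D + h) = 2.79 × 147.9 km/(147.9 km + 2.533 km) = 2.74 g/cm³.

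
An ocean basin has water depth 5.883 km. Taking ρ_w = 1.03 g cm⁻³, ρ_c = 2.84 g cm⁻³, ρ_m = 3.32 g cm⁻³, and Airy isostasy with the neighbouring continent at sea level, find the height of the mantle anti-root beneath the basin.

22.2 km

In Airy isostatic equilibrium: replacing crust with seawater at the top is compensated by replacing crust with mantle at the base: d (ρ_c − ρ_w) = a (ρ_m − ρ_c).
a = d (ρ_c − ρ_w)/(ρ_m − ρ_c) = 5.883 km × 1.81/0.48 = 22.2 km.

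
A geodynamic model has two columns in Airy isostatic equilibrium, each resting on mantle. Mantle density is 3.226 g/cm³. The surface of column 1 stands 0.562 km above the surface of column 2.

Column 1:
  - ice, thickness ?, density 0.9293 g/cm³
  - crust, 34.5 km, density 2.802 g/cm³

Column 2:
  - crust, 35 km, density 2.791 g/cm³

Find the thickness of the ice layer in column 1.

1.05 km

Take the compensation level at the base of the deeper column (depth z_c below the surface of column 1) and equate Σ ρ_i t_i down to z_c; mantle fills any gap and the z_c terms cancel.
Column 1: x×0.9293 + 34.5×2.802 + (z_c − 34.5 − x)×3.226
Column 2: 0.562×0 + 35×2.791 + (z_c − 0.562 − 35)×3.226
The z_c×3.226 term appears on both sides and cancels. Collect the known terms of each column as K = Σ(ρt)_known − 3.226 × (depth of known layers): K_1 = 96.669 − 3.226×34.5 = −14.628; K_2 = 97.685 − 3.226×(0.562 + 35) = −17.038012.
Balance: K_1 − x×(3.226 − 0.9293) = K_2, so x = (K_1 − K_2)/(3.226 − 0.9293) = 2.41001/2.2967 = 1.05 km.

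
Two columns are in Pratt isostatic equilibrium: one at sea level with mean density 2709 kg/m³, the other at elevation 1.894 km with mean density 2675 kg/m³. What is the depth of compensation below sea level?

ρ_ref D = ρ (D + h) → D (ρ_ref − ρ) = ρ h.
D = ρ h/(ρ_ref − ρ) = 2675 × 1.894 km/(2709 − 2675) = 149 km.

149 km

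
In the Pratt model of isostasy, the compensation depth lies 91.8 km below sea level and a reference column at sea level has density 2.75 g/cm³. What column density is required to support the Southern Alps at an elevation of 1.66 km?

2.7 g/cm³

Pratt balance: ρ_ref D = ρ (D + h).
ρ = ρ_ref D/(D + h) = 2.75 × 91.8 km/(91.8 km + 1.66 km) = 2.7 g/cm³.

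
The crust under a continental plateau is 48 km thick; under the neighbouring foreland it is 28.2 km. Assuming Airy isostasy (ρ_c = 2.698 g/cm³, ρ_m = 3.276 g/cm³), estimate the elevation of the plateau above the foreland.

3.49 km

Excess crust Δ = 48 km − 28.2 km = 19.8 km, split between elevation h and root r with h + r = Δ.
Airy balance ρ_c h = (ρ_m − ρ_c) r gives r = h ρ_c/(ρ_m − ρ_c), so h (1 + ρ_c/(ρ_m − ρ_c)) = Δ, i.e. h = Δ (ρ_m − ρ_c)/ρ_m.
h = 19.8 km × 0.578/3.276 = 3.49 km.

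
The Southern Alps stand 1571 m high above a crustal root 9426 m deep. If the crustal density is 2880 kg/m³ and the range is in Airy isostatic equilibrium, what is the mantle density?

Airy balance: ρ_c h = (ρ_m − ρ_c) r → ρ_m = ρ_c (1 + h/r).
ρ_m = 2880 × (1 + 1571 m/9426 m) = 3360 kg/m³.

3360 kg/m³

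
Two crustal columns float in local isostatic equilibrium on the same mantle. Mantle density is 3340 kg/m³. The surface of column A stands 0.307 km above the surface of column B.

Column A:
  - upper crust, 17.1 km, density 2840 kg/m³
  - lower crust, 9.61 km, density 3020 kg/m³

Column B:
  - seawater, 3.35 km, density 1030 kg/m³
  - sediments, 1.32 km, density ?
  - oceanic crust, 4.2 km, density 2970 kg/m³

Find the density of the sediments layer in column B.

2350 kg/m³

Take the compensation level at the base of the deeper column (depth z_c below the surface of column A) and equate Σ ρ_i t_i down to z_c; mantle fills any gap and the z_c terms cancel.
Column A: 17.1×2840 + 9.61×3020 + (z_c − 26.71)×3340
Column B: 0.307×0 + 3.35×1030 + 1.32×ρ + 4.2×2970 + (z_c − 0.307 − 8.87)×3340
The z_c×3340 term appears on both sides and cancels. Collect the known terms of each column as K = Σ(ρt)_known − 3340 × (depth of known layers): K_A = 77586.2 − 3340×26.71 = −11625.2; K_B = 15924.5 − 3340×(0.307 + 8.87) = −14726.68.
Balance: K_A = K_B + 1.32×ρ, so ρ = (K_A − K_B)/1.32 = 3101.48/1.32 = 2350 kg/m³.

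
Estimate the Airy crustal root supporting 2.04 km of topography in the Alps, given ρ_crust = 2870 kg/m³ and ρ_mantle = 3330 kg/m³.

By Archimedes' principle applied to the lithosphere: the weight of the topography is balanced by the buoyancy of the root, ρ_c h = (ρ_m − ρ_c) r.
r = h · ρ_c / (ρ_m − ρ_c) = 2.04 km × 2870 / (3330 − 2870) = 12.7 km.

12.7 km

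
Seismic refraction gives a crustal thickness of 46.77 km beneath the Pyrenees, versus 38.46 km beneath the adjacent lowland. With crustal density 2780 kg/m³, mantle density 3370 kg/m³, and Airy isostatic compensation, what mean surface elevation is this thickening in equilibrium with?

Excess crust Δ = 46.77 km − 38.46 km = 8.31 km, split between elevation h and root r with h + r = Δ.
Airy balance ρ_c h = (ρ_m − ρ_c) r gives r = h ρ_c/(ρ_m − ρ_c), so h (1 + ρ_c/(ρ_m − ρ_c)) = Δ, i.e. h = Δ (ρ_m − ρ_c)/ρ_m.
h = 8.31 km × 590/3370 = 1.45 km.

1.45 km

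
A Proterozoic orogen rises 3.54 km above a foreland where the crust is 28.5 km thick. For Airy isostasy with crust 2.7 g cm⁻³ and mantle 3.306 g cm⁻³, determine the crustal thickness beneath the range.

47.8 km

Root depth r = h ρ_c / (ρ_m − ρ_c) = 3.54 km × 2.7 / 0.606 = 15.77 km.
Total thickness = T + h + r = 28.5 km + 3.54 km + 15.77 km = 47.8 km.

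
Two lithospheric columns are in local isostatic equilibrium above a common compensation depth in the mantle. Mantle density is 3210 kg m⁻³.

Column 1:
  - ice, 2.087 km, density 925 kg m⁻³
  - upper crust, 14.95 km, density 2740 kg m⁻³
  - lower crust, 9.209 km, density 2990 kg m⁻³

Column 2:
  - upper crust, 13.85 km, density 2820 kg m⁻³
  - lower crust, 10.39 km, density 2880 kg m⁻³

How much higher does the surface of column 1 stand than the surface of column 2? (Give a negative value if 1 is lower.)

For any compensation level in the mantle, the mantle terms cancel and isostasy reduces to e = (Σt_1 − Σt_2) − (Σ(ρt)_1 − Σ(ρt)_2) / ρ_m.
Σt_1 = 26.246 km; Σt_2 = 24.24 km; Σ(ρt)_1 = 70428.385; Σ(ρt)_2 = 68980.2 (in km·kg m⁻³).
e = (26.246 − 24.24) − (70428.385 − 68980.2) / 3210 = 1.55 km.

1.55 km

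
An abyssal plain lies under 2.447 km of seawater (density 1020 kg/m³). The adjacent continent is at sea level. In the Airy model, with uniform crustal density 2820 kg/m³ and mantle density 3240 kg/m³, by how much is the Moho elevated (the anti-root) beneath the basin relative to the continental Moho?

10.5 km

For local isostatic compensation: replacing crust with seawater at the top is compensated by replacing crust with mantle at the base: d (ρ_c − ρ_w) = a (ρ_m − ρ_c).
a = d (ρ_c − ρ_w)/(ρ_m − ρ_c) = 2.447 km × 1800/420 = 10.5 km.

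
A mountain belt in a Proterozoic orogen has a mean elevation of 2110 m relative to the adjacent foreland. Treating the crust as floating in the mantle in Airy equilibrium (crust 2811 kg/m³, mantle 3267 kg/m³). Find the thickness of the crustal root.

13000 m

For local isostatic compensation: the weight of the topography is balanced by the buoyancy of the root, ρ_c h = (ρ_m − ρ_c) r.
r = h · ρ_c / (ρ_m − ρ_c) = 2110 m × 2811 / (3267 − 2811) = 13000 m.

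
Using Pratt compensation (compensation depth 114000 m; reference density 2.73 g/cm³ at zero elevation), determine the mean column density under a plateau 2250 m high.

Pratt balance: ρ_ref D = ρ (D + h).
ρ = ρ_ref D/(D + h) = 2.73 × 114000 m/(114000 m + 2250 m) = 2.68 g/cm³.

2.68 g/cm³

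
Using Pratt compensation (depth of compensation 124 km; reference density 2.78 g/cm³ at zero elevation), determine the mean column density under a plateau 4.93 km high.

Pratt balance: ρ_ref D = ρ (D + h).
ρ = ρ_ref D/(D + h) = 2.78 × 124 km/(124 km + 4.93 km) = 2.67 g/cm³.

2.67 g/cm³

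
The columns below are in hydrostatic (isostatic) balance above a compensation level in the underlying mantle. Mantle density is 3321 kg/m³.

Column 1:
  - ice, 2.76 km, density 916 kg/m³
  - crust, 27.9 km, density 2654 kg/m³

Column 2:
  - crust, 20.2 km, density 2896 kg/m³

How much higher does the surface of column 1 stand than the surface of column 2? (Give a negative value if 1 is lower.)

5.02 km

For any compensation level in the mantle, the mantle terms cancel and isostasy reduces to e = (Σt_1 − Σt_2) − (Σ(ρt)_1 − Σ(ρt)_2) / ρ_m.
Σt_1 = 30.66 km; Σt_2 = 20.2 km; Σ(ρt)_1 = 76574.76; Σ(ρt)_2 = 58499.2 (in km·kg/m³).
e = (30.66 − 20.2) − (76574.76 − 58499.2) / 3321 = 5.02 km.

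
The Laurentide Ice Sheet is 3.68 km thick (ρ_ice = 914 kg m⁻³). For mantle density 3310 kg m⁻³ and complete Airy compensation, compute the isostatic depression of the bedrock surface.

Balancing pressure at the compensation depth: the ice load ρ_ice t is balanced by mantle displaced below, ρ_m s.
s = t ρ_ice / ρ_m = 3.68 km × 914/3310 = 1.02 km.

1.02 km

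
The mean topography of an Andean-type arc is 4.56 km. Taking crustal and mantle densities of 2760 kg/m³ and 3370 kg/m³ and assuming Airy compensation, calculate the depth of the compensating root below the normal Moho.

In Airy isostatic equilibrium: the weight of the topography is balanced by the buoyancy of the root, ρ_c h = (ρ_m − ρ_c) r.
r = h · ρ_c / (ρ_m − ρ_c) = 4.56 km × 2760 / (3370 − 2760) = 20.6 km.

20.6 km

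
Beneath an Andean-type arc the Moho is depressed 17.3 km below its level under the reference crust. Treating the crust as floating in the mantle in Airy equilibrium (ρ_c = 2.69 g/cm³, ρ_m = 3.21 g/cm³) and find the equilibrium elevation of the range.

3.34 km

For local isostatic compensation: ρ_c h = (ρ_m − ρ_c) r.
h = r (ρ_m − ρ_c) / ρ_c = 17.3 km × (3.21 − 2.69) / 2.69 = 3.34 km.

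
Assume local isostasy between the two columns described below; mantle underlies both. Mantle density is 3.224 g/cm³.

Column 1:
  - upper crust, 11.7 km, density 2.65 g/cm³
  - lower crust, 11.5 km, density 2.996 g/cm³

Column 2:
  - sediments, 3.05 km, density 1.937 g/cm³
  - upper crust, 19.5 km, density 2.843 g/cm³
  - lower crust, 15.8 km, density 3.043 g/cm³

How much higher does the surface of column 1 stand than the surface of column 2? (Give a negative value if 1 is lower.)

−1.51 km

For any compensation level in the mantle, the mantle terms cancel and isostasy reduces to e = (Σt_1 − Σt_2) − (Σ(ρt)_1 − Σ(ρt)_2) / ρ_m.
Σt_1 = 23.2 km; Σt_2 = 38.35 km; Σ(ρt)_1 = 65.459; Σ(ρt)_2 = 109.42575 (in km·g/cm³).
e = (23.2 − 38.35) − (65.459 − 109.42575) / 3.224 = −1.51 km.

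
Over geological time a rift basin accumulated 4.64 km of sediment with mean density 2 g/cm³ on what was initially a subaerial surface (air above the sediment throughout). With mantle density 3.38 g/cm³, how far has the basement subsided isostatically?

Subaerial load: s = t ρ_sed / ρ_m = 4.64 km × 2/3.38 = 2.75 km.

2.75 km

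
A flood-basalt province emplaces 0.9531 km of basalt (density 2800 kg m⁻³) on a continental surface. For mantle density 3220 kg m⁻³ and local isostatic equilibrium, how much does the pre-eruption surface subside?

Subaerial loading: s = t ρ_load / ρ_m.
s = 0.9531 km × 2800/3220 = 0.829 km.

0.829 km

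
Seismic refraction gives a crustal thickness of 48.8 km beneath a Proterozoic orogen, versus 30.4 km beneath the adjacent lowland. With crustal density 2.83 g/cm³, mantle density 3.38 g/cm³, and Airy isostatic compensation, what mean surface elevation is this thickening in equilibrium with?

Excess crust Δ = 48.8 km − 30.4 km = 18.4 km, split between elevation h and root r with h + r = Δ.
Airy balance ρ_c h = (ρ_m − ρ_c) r gives r = h ρ_c/(ρ_m − ρ_c), so h (1 + ρ_c/(ρ_m − ρ_c)) = Δ, i.e. h = Δ (ρ_m − ρ_c)/ρ_m.
h = 18.4 km × 0.55/3.38 = 2.99 km.

2.99 km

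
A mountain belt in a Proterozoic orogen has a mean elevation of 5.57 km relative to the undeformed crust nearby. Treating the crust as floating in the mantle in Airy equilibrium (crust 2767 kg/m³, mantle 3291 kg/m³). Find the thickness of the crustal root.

By Archimedes' principle applied to the lithosphere: the weight of the topography is balanced by the buoyancy of the root, ρ_c h = (ρ_m − ρ_c) r.
r = h · ρ_c / (ρ_m − ρ_c) = 5.57 km × 2767 / (3291 − 2767) = 29.4 km.

29.4 km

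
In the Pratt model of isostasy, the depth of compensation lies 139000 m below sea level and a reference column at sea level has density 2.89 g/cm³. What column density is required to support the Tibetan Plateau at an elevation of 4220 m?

2.8 g/cm³

Pratt balance: ρ_ref D = ρ (D + h).
ρ = ρ_ref D/(D + h) = 2.89 × 139000 m/(139000 m + 4220 m) = 2.8 g/cm³.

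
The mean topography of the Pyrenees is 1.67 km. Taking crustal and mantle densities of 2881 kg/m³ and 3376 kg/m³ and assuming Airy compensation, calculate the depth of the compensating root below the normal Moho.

9.72 km

Isostatic balance requires: the weight of the topography is balanced by the buoyancy of the root, ρ_c h = (ρ_m − ρ_c) r.
r = h · ρ_c / (ρ_m − ρ_c) = 1.67 km × 2881 / (3376 − 2881) = 9.72 km.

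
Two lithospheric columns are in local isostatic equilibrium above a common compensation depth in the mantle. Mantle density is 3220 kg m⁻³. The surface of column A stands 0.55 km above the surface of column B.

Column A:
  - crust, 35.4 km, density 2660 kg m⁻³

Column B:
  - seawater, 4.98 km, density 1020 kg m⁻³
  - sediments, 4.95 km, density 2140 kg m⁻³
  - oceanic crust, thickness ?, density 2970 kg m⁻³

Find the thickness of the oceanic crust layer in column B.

7 km

Take the compensation level at the base of the deeper column (depth z_c below the surface of column A) and equate Σ ρ_i t_i down to z_c; mantle fills any gap and the z_c terms cancel.
Column A: 35.4×2660 + (z_c − 35.4)×3220
Column B: 0.55×0 + 4.98×1020 + 4.95×2140 + x×2970 + (z_c − 0.55 − 9.93 − x)×3220
The z_c×3220 term appears on both sides and cancels. Collect the known terms of each column as K = Σ(ρt)_known − 3220 × (depth of known layers): K_A = 94164 − 3220×35.4 = −19824; K_B = 15672.6 − 3220×(0.55 + 9.93) = −18073.
Balance: K_A = K_B − x×(3220 − 2970), so x = (K_B − K_A)/(3220 − 2970) = 1751/250 = 7 km.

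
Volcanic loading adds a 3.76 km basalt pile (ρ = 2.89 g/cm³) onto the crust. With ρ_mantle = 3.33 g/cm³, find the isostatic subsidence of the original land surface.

3.26 km

Subaerial loading: s = t ρ_load / ρ_m.
s = 3.76 km × 2.89/3.33 = 3.26 km.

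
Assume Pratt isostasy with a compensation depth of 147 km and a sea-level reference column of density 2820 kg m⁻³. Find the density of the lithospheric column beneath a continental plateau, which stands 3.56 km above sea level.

2750 kg m⁻³

Pratt balance: ρ_ref D = ρ (D + h).
ρ = ρ_ref D/(D + h) = 2820 × 147 km/(147 km + 3.56 km) = 2750 kg m⁻³.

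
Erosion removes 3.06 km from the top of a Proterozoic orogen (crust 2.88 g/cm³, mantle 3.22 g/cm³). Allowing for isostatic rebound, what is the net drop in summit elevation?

Rebound u = e ρ_c/ρ_m = 3.06 km × 2.88/3.22 = 2.737 km.
Net surface drop = e − u = 3.06 km − 2.737 km = e (ρ_m − ρ_c)/ρ_m = 0.323 km.

0.323 km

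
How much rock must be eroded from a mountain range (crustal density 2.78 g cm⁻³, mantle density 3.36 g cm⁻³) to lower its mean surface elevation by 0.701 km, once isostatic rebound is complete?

4.06 km

Net drop Δ = e − u = e − e ρ_c/ρ_m = e (ρ_m − ρ_c)/ρ_m.
e = Δ ρ_m/(ρ_m − ρ_c) = 0.701 km × 3.36/0.58 = 4.06 km.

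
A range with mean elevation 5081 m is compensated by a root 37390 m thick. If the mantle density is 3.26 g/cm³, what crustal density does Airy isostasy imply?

2.87 g/cm³

ρ_c h = (ρ_m − ρ_c) r → ρ_c (h + r) = ρ_m r → ρ_c = ρ_m r / (h + r).
ρ_c = 3.26 × 37390 m / (5081 m + 37390 m) = 2.87 g/cm³.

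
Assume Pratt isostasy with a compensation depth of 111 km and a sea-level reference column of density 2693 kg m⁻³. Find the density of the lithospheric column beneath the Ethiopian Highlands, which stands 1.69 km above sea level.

2650 kg m⁻³

Pratt balance: ρ_ref D = ρ (D + h).
ρ = ρ_ref D/(D + h) = 2693 × 111 km/(111 km + 1.69 km) = 2650 kg m⁻³.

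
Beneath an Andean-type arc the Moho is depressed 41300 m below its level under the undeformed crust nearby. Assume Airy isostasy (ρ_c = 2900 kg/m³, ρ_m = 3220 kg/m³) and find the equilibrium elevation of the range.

4560 m

Equating mass per unit area of the two columns: ρ_c h = (ρ_m − ρ_c) r.
h = r (ρ_m − ρ_c) / ρ_c = 41300 m × (3220 − 2900) / 2900 = 4560 m.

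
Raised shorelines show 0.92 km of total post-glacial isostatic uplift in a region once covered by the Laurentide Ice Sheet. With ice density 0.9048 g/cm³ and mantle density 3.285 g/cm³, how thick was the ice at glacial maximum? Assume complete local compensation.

3.34 km

u = t ρ_ice/ρ_m → t = u ρ_m/ρ_ice = 0.92 km × 3.285/0.9048 = 3.34 km.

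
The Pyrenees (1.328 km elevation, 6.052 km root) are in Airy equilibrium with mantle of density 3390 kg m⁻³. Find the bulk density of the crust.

2780 kg m⁻³

ρ_c h = (ρ_m − ρ_c) r → ρ_c (h + r) = ρ_m r → ρ_c = ρ_m r / (h + r).
ρ_c = 3390 × 6.052 km / (1.328 km + 6.052 km) = 2780 kg m⁻³.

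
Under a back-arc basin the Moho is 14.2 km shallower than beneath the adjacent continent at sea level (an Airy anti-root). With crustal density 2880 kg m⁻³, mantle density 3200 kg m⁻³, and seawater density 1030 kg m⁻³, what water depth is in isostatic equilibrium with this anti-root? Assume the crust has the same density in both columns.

Replacing a thickness d of crust by seawater at the top must be balanced by replacing crust with mantle at the base: d (ρ_c − ρ_w) = a (ρ_m − ρ_c).
d = a (ρ_m − ρ_c)/(ρ_c − ρ_w) = 14.2 km × 320/1850 = 2.46 km.

2.46 km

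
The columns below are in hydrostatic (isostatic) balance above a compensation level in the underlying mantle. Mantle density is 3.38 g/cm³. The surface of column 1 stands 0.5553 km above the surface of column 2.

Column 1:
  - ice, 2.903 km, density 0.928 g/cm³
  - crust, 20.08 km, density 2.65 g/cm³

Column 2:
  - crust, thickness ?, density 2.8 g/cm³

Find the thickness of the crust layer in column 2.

34.3 km

Take the compensation level at the base of the deeper column (depth z_c below the surface of column 1) and equate Σ ρ_i t_i down to z_c; mantle fills any gap and the z_c terms cancel.
Column 1: 2.903×0.928 + 20.08×2.65 + (z_c − 22.983)×3.38
Column 2: 0.5553×0 + x×2.8 + (z_c − 0.5553 − 0 − x)×3.38
The z_c×3.38 term appears on both sides and cancels. Collect the known terms of each column as K = Σ(ρt)_known − 3.38 × (depth of known layers): K_1 = 55.905984 − 3.38×22.983 = −21.776556; K_2 = 0 − 3.38×(0.5553 + 0) = −1.876914.
Balance: K_1 = K_2 − x×(3.38 − 2.8), so x = (K_2 − K_1)/(3.38 − 2.8) = 19.8996/0.58 = 34.3 km.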